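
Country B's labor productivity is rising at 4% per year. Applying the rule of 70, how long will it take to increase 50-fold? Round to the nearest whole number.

One doubling takes 70/4 = 17.50 years.
50× is log₂ 50 ≈ 5.64 doublings, so ≈ 5.64 × 17.50 = 99 years.

≈ 99 years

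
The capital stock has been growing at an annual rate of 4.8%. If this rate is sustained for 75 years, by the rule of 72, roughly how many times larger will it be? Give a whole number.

At 4.8% one doubling takes ≈ 15.00 years; 75 years is 5 of them, so ×32.

roughly 32 times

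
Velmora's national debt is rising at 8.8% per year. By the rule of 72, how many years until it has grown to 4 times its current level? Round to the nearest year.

One doubling takes 72/8.8 = 8.18 years.
Getting to 4× needs 2 doublings: 2 × 8.18 ≈ 16 years.

approximately 16 years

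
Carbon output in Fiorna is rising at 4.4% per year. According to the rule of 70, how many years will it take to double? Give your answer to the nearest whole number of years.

Doubling time ≈ 70 / 4.4 = 15.91 years.

about 16 years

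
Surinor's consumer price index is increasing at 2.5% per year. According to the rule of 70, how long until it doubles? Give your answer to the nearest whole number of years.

Doubling time ≈ 70 / 2.5 = 28.00 years.

28 years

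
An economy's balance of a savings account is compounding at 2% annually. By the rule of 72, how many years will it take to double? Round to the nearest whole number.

≈ 36 years

At 2%, doubling takes about 72/2 = 36.00 years.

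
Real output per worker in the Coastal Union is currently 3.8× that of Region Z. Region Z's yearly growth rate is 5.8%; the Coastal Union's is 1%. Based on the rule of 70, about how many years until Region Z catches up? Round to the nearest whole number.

approximately 28 years

Region Z gains on the Coastal Union at 5.8% − 1% = 4.8 points a year.
At that relative rate the gap halves every 70/4.8 ≈ 14.58 years.
A 3.8× gap takes log₂(3.8) ≈ 1.93 halvings to close: 1.93 × 14.58 ≈ 28 years.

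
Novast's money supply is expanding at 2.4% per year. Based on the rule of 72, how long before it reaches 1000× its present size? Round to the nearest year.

≈ 299 years

One doubling takes 72/2.4 = 30.00 years.
1000× is log₂ 1000 ≈ 9.97 doublings, so ≈ 9.97 × 30.00 = 299 years.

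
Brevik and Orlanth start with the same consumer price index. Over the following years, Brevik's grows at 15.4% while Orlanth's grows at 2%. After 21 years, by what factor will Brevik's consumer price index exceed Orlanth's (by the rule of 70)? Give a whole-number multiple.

Brevik pulls ahead at 13.4 pp per year, so the ratio doubles every 70/13.4 ≈ 5.22 years.
In 21 years that's 4.02 doublings: 2^4.02 ≈ 16.

around 16 times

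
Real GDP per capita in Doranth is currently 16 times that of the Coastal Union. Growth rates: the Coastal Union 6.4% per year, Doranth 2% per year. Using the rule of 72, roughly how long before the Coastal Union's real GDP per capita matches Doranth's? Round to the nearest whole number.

the Coastal Union gains on Doranth at 6.4% − 2% = 4.4 points a year.
At that relative rate the gap halves every 72/4.4 ≈ 16.36 years.
A 16 times gap closes after 4 halvings: 4 × 16.36 ≈ 65 years.

about 65 years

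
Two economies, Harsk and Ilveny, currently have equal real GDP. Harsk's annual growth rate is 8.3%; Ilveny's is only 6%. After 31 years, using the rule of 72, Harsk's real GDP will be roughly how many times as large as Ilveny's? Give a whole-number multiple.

approximately 2 times

Only the 2.3-point difference matters.
72/2.3 ≈ 31.30 years per doubling of the ratio; 31 years gives 0.99 doublings, so ≈ 2×.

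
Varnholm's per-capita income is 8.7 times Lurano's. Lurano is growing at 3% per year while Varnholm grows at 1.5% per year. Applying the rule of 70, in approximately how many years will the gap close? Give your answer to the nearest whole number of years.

approximately 146 years

The growth-rate gap is 3% − 1.5% = 1.5 percentage points.
So the ratio between them halves every 70/1.5 ≈ 46.67 years.
An 8.7 times gap takes log₂(8.7) ≈ 3.12 halvings to close: 3.12 × 46.67 ≈ 146 years.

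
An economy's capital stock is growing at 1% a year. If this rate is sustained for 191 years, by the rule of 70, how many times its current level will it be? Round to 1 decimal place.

Doubling time ≈ 70/1 = 70.00 years.
191 years / 70.00 ≈ 2.73 doublings → factor 2^2.73 ≈ 6.6.

≈ 6.6 times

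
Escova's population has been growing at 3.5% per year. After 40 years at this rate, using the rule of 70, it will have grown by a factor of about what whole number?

roughly 4 times

Doubling time ≈ 70/3.5 = 20.00 years.
40/20.00 ≈ 2 doublings, so about 2^2 = 4×.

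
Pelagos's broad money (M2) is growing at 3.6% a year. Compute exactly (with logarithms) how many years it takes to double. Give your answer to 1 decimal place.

19.6 years

t = ln(2) / ln(1 + 0.036) = 0.6931 / 0.035367 ≈ 19.60.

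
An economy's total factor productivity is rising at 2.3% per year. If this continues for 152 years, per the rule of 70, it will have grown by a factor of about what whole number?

70/2.3 ≈ 30.43 years per doubling.
152 years fits 5 doublings: 2^5 = 32.

about 32 times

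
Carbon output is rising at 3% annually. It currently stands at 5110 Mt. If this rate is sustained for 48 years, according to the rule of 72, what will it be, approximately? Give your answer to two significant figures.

Doubling time ≈ 72/3 = 24.00 years.
48 years is 48/24.00 ≈ 2.00 doublings, a factor of 2^2.00 ≈ 4.00.
5110 × 4.00 ≈ 20000 Mt.

about 20000 Mt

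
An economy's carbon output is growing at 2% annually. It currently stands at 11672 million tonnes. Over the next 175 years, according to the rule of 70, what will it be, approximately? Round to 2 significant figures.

Doubling time ≈ 70/2 = 35.00 years.
175 years is 175/35.00 ≈ 5.00 doublings, a factor of 2^5.00 ≈ 32.00.
11672 × 32.00 ≈ 370000 million tonnes.

roughly 370000 million tonnes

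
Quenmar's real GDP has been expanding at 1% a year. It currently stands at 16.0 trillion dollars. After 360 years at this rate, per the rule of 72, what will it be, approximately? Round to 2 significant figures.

It doubles every 72/1 ≈ 72.00 years, so 360 years is 5.00 doublings.
2^5.00 ≈ 32.00; 16.0 × 32.00 ≈ 510 trillion dollars.

about 510 trillion dollars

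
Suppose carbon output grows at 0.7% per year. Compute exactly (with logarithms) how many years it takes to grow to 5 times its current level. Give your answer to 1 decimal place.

230.7 years

t = ln(5) / ln(1 + 0.007) = 1.6094 / 0.006976 ≈ 230.71.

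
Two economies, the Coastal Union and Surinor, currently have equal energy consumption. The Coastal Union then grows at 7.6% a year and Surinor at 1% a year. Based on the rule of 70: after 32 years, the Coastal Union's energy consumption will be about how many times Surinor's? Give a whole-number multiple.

Rate gap = 7.6% − 1% = 6.6 points.
The ratio doubles every 70/6.6 ≈ 10.61 years.
32/10.61 ≈ 3.02 doublings → ratio ≈ 2^3.02 ≈ 8.

around 8 times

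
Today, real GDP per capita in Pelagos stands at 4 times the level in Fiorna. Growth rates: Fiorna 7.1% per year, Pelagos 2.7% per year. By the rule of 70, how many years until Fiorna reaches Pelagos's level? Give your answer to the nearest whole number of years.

roughly 32 years

What matters is the difference: 4.4 pp.
Rule of 70 on the gap: the ratio halves every 70/4.4 ≈ 15.91 years.
A 4 times gap closes after 2 halvings: 2 × 15.91 ≈ 32 years.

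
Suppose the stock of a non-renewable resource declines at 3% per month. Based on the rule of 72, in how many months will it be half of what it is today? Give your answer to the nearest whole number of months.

approximately 24 months

The rule works in reverse for decay: 72/3 ≈ 24.00 months to halve.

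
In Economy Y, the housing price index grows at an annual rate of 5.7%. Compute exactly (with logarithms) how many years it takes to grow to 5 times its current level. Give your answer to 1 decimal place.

t = ln(5) / ln(1 + 0.057) = 1.6094 / 0.055435 ≈ 29.03.

29.0 years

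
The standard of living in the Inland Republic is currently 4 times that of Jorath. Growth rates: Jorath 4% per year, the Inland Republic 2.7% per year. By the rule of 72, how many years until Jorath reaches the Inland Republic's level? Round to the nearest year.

What matters is the difference: 1.3 pp.
Rule of 72 on the gap: the ratio halves every 72/1.3 ≈ 55.38 years.
A 4 times gap closes after 2 halvings: 2 × 55.38 ≈ 111 years.

approximately 111 years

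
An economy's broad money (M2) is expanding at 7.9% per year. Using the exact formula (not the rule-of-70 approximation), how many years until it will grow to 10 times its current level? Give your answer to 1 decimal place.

t = ln(10) / ln(1 + 0.079) = 2.3026 / 0.076035 ≈ 30.28.

30.3 years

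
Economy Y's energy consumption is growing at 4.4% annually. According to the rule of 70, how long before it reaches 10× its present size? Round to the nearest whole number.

about 53 years

Doubling time ≈ 70/4.4 = 15.91 years.
10× is log₂ 10 ≈ 3.32 doublings, so ≈ 3.32 × 15.91 = 53 years.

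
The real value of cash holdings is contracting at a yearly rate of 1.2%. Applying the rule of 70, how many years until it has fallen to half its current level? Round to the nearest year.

Halving time ≈ 70 / 1.2 = 58.33 → 58 years.

about 58 years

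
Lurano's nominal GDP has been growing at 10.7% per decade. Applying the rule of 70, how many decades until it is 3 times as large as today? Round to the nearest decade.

about 10 decades

At 10.7% it doubles every 70/10.7 ≈ 6.54 decades.
3× is log₂ 3 ≈ 1.58 doublings, so ≈ 1.58 × 6.54 = 10 decades.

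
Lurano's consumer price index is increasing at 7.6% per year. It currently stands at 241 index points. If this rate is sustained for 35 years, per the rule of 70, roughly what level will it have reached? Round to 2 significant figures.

roughly 3400 index points

Doubling time ≈ 70/7.6 = 9.21 years.
35 years is 35/9.21 ≈ 3.80 doublings, a factor of 2^3.80 ≈ 13.93.
241 × 13.93 ≈ 3400 index points.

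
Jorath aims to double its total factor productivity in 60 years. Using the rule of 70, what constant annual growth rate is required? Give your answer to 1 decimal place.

approximately 1.2%

70 / 60 ≈ 1.17, so about 1.2% annually.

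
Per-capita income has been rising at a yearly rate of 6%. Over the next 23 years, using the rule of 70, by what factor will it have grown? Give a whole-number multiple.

At 6% one doubling takes ≈ 11.67 years; 23 years is 2 of them, so ×4.

approximately 4 times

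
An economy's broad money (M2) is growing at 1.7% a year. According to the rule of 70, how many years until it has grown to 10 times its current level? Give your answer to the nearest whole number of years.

At 1.7% it doubles every 70/1.7 ≈ 41.18 years.
Reaching 10× takes log₂(10) ≈ 3.32 doublings.
3.32 × 41.18 ≈ 137 years.

around 137 years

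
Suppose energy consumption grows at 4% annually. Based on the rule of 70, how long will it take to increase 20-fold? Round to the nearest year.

around 76 years

At 4% it doubles every 70/4 ≈ 17.50 years.
20× is log₂ 20 ≈ 4.32 doublings, so ≈ 4.32 × 17.50 = 76 years.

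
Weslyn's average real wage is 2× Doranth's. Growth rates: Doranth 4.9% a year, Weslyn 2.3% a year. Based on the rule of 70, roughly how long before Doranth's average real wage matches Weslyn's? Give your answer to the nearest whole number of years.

approximately 27 years

Doranth gains on Weslyn at 4.9% − 2.3% = 2.6 points a year.
At that relative rate the gap halves every 70/2.6 ≈ 26.92 years.
A 2× gap closes after 1 halving: 1 × 26.92 ≈ 27 years.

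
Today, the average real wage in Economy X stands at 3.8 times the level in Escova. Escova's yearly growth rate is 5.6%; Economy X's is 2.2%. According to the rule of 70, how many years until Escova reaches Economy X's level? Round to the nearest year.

about 40 years

The growth-rate gap is 5.6% − 2.2% = 3.4 percentage points.
So the ratio between them halves every 70/3.4 ≈ 20.59 years.
A 3.8 times gap takes log₂(3.8) ≈ 1.93 halvings to close: 1.93 × 20.59 ≈ 40 years.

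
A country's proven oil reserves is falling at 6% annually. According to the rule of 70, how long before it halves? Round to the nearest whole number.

Falling at 6%, it halves about every 70/6 = 11.67 years.

12 years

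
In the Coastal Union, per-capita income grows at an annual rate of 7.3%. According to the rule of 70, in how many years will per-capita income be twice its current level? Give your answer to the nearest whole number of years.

Doubling time ≈ 70 / 7.3 = 9.59 years.

10 years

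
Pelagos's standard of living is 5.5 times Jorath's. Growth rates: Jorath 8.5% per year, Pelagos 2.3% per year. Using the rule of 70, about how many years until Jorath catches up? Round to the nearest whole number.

roughly 28 years

What matters is the difference: 6.2 pp.
Rule of 70 on the gap: the ratio halves every 70/6.2 ≈ 11.29 years.
A 5.5 times gap takes log₂(5.5) ≈ 2.46 halvings to close: 2.46 × 11.29 ≈ 28 years.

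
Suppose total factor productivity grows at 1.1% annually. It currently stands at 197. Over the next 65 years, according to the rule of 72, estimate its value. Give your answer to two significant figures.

roughly 390

It doubles every 72/1.1 ≈ 65.45 years, so 65 years is 0.99 doublings.
2^0.99 ≈ 1.99; 197 × 1.99 ≈ 390.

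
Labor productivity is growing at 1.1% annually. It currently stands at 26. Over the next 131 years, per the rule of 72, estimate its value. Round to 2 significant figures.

100

Doubling time ≈ 72/1.1 = 65.45 years.
131 years is 131/65.45 ≈ 2.00 doublings, a factor of 2^2.00 ≈ 4.00.
26 × 4.00 ≈ 100.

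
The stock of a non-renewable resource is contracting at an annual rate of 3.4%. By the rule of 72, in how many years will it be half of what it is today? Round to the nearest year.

Halving time ≈ 72 / 3.4 = 21.18 → 21 years.

≈ 21 years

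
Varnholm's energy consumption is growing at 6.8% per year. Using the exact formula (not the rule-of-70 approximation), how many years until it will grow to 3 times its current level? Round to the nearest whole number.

17 years

t = ln(3) / ln(1 + 0.068) = 1.0986 / 0.065788 ≈ 16.70.
≈ 17 years.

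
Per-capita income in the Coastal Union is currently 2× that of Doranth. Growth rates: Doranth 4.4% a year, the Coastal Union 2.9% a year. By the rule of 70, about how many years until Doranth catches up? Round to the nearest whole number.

about 47 years

The growth-rate gap is 4.4% − 2.9% = 1.5 percentage points.
So the ratio between them halves every 70/1.5 ≈ 46.67 years.
A 2× gap closes after 1 halving: 1 × 46.67 ≈ 47 years.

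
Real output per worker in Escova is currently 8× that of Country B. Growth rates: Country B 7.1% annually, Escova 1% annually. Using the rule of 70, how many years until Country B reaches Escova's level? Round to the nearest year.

The growth-rate gap is 7.1% − 1% = 6.1 percentage points.
So the ratio between them halves every 70/6.1 ≈ 11.48 years.
An 8× gap closes after 3 halvings: 3 × 11.48 ≈ 34 years.

approximately 34 years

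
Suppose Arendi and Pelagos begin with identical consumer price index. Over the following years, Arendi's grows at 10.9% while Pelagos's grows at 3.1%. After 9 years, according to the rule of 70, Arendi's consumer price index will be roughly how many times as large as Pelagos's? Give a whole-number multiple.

roughly 2 times

Only the 7.8-point difference matters.
70/7.8 ≈ 8.97 years per doubling of the ratio; 9 years gives 1.00 doublings, so ≈ 2×.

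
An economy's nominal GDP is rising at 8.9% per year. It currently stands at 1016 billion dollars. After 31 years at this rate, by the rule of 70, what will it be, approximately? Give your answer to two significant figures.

Doubling time ≈ 70/8.9 = 7.87 years.
31 years is 31/7.87 ≈ 3.94 doublings, a factor of 2^3.94 ≈ 15.35.
1016 × 15.35 ≈ 16000 billion dollars.

about 16000 billion dollars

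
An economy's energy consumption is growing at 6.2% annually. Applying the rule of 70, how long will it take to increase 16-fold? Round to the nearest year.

45 years

At 6.2% it doubles every 70/6.2 ≈ 11.29 years.
Getting to 16× needs 4 doublings: 4 × 11.29 ≈ 45 years.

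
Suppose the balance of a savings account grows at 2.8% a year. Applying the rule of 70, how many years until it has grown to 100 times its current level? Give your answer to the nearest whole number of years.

166 years

At 2.8% it doubles every 70/2.8 ≈ 25.00 years.
Reaching 100× takes log₂(100) ≈ 6.64 doublings.
6.64 × 25.00 ≈ 166 years.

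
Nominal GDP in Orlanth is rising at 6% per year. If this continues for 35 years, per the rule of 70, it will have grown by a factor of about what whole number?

Doubling time ≈ 70/6 = 11.67 years.
35/11.67 ≈ 3 doublings, so about 2^3 = 8×.

≈ 8 times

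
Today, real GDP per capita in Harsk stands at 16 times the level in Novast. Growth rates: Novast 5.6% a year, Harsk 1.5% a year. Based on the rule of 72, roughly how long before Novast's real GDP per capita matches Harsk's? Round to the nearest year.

around 70 years

Novast gains on Harsk at 5.6% − 1.5% = 4.1 points a year.
At that relative rate the gap halves every 72/4.1 ≈ 17.56 years.
A 16 times gap closes after 4 halvings: 4 × 17.56 ≈ 70 years.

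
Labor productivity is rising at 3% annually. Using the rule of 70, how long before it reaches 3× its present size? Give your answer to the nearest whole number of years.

Doubling time ≈ 70/3 = 23.33 years.
Reaching 3× takes log₂(3) ≈ 1.58 doublings.
1.58 × 23.33 ≈ 37 years.

≈ 37 years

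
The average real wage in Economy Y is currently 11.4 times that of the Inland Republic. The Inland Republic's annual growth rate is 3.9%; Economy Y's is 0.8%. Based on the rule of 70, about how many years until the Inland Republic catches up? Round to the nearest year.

What matters is the difference: 3.1 pp.
Rule of 70 on the gap: the ratio halves every 70/3.1 ≈ 22.58 years.
An 11.4 times gap takes log₂(11.4) ≈ 3.51 halvings to close: 3.51 × 22.58 ≈ 79 years.

approximately 79 years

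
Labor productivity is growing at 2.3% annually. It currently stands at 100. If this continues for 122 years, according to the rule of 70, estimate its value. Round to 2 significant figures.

Doubling time ≈ 70/2.3 = 30.43 years.
122 years is 122/30.43 ≈ 4.01 doublings, a factor of 2^4.01 ≈ 16.11.
100 × 16.11 ≈ 1600.

≈ 1600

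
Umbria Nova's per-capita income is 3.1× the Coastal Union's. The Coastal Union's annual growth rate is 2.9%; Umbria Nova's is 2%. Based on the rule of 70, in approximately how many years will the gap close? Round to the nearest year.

127 years

What matters is the difference: 0.9 pp.
Rule of 70 on the gap: the ratio halves every 70/0.9 ≈ 77.78 years.
A 3.1× gap takes log₂(3.1) ≈ 1.63 halvings to close: 1.63 × 77.78 ≈ 127 years.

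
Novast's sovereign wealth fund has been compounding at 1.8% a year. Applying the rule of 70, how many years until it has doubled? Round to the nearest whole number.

70/1.8 ≈ 38.89, so it doubles roughly every 39 years.

≈ 39 years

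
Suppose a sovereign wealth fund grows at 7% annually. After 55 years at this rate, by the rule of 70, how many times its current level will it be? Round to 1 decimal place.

Doubles every ≈ 10.00 years (70/7).
55 years is 5.50 doublings; 2^5.50 ≈ 45.3×.

about 45.3 times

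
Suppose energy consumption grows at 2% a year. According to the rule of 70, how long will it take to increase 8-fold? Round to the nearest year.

Doubling time ≈ 70/2 = 35.00 years.
Getting to 8× needs 3 doublings: 3 × 35.00 ≈ 105 years.

≈ 105 years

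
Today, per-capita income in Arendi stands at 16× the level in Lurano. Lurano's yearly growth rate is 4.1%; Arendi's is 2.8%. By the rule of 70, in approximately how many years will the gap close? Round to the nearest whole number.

The growth-rate gap is 4.1% − 2.8% = 1.3 percentage points.
So the ratio between them halves every 70/1.3 ≈ 53.85 years.
A 16× gap closes after 4 halvings: 4 × 53.85 ≈ 215 years.

approximately 215 years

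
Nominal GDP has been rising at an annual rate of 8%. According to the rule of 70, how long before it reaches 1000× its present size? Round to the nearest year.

One doubling takes 70/8 = 8.75 years.
Reaching 1000× takes log₂(1000) ≈ 9.97 doublings.
9.97 × 8.75 ≈ 87 years.

about 87 years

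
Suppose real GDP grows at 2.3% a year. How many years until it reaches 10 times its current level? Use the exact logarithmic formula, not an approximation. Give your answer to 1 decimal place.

101.3 years

t = ln(10) / ln(1 + 0.023) = 2.3026 / 0.022739 ≈ 101.26.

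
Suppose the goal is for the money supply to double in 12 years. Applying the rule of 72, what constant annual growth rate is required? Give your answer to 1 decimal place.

72 / 12 ≈ 6.00, so about 6.0% annually.

6.0% annually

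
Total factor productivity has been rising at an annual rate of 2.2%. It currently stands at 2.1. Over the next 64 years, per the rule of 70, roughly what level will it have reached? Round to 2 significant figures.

Doubling time ≈ 70/2.2 = 31.82 years.
64 years is 64/31.82 ≈ 2.01 doublings, a factor of 2^2.01 ≈ 4.03.
2.1 × 4.03 ≈ 8.5.

around 8.5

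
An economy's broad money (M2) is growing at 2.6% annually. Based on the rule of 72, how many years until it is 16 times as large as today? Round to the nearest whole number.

One doubling takes 72/2.6 = 27.69 years.
16 = 2^4, so 4 doublings → 111 years.

around 111 years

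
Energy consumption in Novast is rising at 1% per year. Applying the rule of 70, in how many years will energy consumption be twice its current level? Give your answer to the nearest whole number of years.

about 70 years

At 1%, doubling takes about 70/1 = 70.00 years.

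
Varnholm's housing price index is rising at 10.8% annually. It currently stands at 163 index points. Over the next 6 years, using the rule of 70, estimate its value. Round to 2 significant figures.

It doubles every 70/10.8 ≈ 6.48 years, so 6 years is 0.93 doublings.
2^0.93 ≈ 1.91; 163 × 1.91 ≈ 310 index points.

≈ 310 index points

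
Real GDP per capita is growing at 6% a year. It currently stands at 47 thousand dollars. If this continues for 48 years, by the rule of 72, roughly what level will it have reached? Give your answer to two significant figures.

≈ 750 thousand dollars

It doubles every 72/6 ≈ 12.00 years, so 48 years is 4.00 doublings.
2^4.00 ≈ 16.00; 47 × 16.00 ≈ 750 thousand dollars.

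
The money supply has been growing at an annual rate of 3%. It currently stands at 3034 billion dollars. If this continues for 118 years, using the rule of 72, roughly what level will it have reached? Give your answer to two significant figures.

Doubling time ≈ 72/3 = 24.00 years.
118 years is 118/24.00 ≈ 4.92 doublings, a factor of 2^4.92 ≈ 30.27.
3034 × 30.27 ≈ 92000 billion dollars.

roughly 92000 billion dollars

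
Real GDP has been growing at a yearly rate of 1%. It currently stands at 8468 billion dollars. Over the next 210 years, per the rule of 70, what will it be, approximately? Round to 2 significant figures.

roughly 68000 billion dollars

It doubles every 70/1 ≈ 70.00 years, so 210 years is 3.00 doublings.
2^3.00 ≈ 8.00; 8468 × 8.00 ≈ 68000 billion dollars.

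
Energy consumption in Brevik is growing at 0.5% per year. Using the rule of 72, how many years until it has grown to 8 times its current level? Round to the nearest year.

Doubling time ≈ 72/0.5 = 144.00 years.
Getting to 8× needs 3 doublings: 3 × 144.00 ≈ 432 years.

approximately 432 years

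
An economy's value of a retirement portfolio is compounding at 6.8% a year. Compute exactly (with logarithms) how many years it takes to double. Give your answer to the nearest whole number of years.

11 years

t = ln(2) / ln(1 + 0.068) = 0.6931 / 0.065788 ≈ 10.54.
≈ 11 years.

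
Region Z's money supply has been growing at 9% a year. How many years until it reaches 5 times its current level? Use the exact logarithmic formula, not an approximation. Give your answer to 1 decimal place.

18.7 years

t = ln(5) / ln(1 + 0.09) = 1.6094 / 0.086178 ≈ 18.68.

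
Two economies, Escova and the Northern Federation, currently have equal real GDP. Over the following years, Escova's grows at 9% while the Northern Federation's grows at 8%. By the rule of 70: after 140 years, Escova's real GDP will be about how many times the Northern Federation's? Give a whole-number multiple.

about 4 times

Rate gap = 9% − 8% = 1 point.
The ratio doubles every 70/1 ≈ 70.00 years.
140/70.00 ≈ 2.00 doublings → ratio ≈ 2^2.00 ≈ 4.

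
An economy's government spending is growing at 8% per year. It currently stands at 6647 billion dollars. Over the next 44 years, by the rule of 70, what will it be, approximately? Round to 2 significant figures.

Doubling time ≈ 70/8 = 8.75 years.
44 years is 44/8.75 ≈ 5.03 doublings, a factor of 2^5.03 ≈ 32.67.
6647 × 32.67 ≈ 220000 billion dollars.

roughly 220000 billion dollars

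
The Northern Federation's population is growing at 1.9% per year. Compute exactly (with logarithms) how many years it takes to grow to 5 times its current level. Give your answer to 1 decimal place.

t = ln(5) / ln(1 + 0.019) = 1.6094 / 0.018822 ≈ 85.51.

85.5 years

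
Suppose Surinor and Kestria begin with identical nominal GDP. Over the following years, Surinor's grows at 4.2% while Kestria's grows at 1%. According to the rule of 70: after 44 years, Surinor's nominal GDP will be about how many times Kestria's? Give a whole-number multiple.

Surinor pulls ahead at 3.2 pp per year, so the ratio doubles every 70/3.2 ≈ 21.88 years.
In 44 years that's 2.01 doublings: 2^2.01 ≈ 4.

4 times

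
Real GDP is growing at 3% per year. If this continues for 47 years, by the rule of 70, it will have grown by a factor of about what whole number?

4 times

70/3 ≈ 23.33 years per doubling.
47 years fits 2 doublings: 2^2 = 4.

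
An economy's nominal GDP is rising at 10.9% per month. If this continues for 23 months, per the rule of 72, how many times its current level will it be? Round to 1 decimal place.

about 11.2 times

Doubling time ≈ 72/10.9 = 6.61 months.
23 months / 6.61 ≈ 3.48 doublings → factor 2^3.48 ≈ 11.2.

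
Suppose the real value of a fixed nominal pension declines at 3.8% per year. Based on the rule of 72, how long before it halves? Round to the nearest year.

Falling at 3.8%, it halves about every 72/3.8 = 18.95 years.

≈ 19 years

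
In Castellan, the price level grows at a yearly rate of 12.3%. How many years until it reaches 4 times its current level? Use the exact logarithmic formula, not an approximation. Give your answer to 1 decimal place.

t = ln(4) / ln(1 + 0.123) = 1.3863 / 0.116004 ≈ 11.95.

12.0 years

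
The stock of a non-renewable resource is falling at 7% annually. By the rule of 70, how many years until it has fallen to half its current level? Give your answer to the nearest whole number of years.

≈ 10 years

The rule works in reverse for decay: 70/7 ≈ 10.00 years to halve.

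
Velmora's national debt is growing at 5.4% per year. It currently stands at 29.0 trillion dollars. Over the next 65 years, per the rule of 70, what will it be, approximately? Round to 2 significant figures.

Doubling time ≈ 70/5.4 = 12.96 years.
65 years is 65/12.96 ≈ 5.02 doublings, a factor of 2^5.02 ≈ 32.45.
29.0 × 32.45 ≈ 940 trillion dollars.

approximately 940 trillion dollars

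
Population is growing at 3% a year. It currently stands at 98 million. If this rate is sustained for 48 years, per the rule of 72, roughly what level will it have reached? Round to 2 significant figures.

Doubling time ≈ 72/3 = 24.00 years.
48 years is 48/24.00 ≈ 2.00 doublings, a factor of 2^2.00 ≈ 4.00.
98 × 4.00 ≈ 390 million.

≈ 390 million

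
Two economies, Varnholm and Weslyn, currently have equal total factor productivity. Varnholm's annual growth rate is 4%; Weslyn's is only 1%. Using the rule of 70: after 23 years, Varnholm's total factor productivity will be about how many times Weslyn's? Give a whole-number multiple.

2 times

Varnholm pulls ahead at 3 pp per year, so the ratio doubles every 70/3 ≈ 23.33 years.
In 23 years that's 0.99 doublings: 2^0.99 ≈ 2.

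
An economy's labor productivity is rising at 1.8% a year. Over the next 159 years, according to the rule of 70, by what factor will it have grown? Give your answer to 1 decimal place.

roughly 17.0 times

Doubling time ≈ 70/1.8 = 38.89 years.
159 years / 38.89 ≈ 4.09 doublings → factor 2^4.09 ≈ 17.0.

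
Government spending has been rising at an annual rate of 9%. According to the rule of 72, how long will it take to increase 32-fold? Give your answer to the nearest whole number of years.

One doubling takes 72/9 = 8.00 years.
32× is 5 doublings, so 5 × 8.00 ≈ 40 years.

approximately 40 years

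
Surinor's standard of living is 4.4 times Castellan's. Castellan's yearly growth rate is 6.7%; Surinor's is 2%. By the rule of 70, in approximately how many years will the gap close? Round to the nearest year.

about 32 years

What matters is the difference: 4.7 pp.
Rule of 70 on the gap: the ratio halves every 70/4.7 ≈ 14.89 years.
A 4.4 times gap takes log₂(4.4) ≈ 2.14 halvings to close: 2.14 × 14.89 ≈ 32 years.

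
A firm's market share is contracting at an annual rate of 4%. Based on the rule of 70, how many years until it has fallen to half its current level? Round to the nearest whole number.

approximately 18 years

The rule works in reverse for decay: 70/4 ≈ 17.50 years to halve.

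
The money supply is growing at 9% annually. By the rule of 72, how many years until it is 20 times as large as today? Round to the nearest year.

Doubling time ≈ 72/9 = 8.00 years.
Reaching 20× takes log₂(20) ≈ 4.32 doublings.
4.32 × 8.00 ≈ 35 years.

35 years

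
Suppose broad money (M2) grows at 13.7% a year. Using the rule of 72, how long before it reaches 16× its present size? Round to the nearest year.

roughly 21 years

One doubling takes 72/13.7 = 5.26 years.
16 = 2^4, so 4 doublings → 21 years.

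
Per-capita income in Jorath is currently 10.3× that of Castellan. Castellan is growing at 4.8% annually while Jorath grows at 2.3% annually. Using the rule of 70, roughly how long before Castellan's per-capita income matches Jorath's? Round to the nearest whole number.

roughly 94 years

The growth-rate gap is 4.8% − 2.3% = 2.5 percentage points.
So the ratio between them halves every 70/2.5 ≈ 28.00 years.
A 10.3× gap takes log₂(10.3) ≈ 3.36 halvings to close: 3.36 × 28.00 ≈ 94 years.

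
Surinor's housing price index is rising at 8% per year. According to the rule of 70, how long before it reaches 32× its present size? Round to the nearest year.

≈ 44 years

One doubling takes 70/8 = 8.75 years.
32 = 2^5, so 5 doublings → 44 years.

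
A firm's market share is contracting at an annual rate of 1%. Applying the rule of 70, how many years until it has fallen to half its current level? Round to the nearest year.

Halving time ≈ 70 / 1 = 70.00 → 70 years.

around 70 years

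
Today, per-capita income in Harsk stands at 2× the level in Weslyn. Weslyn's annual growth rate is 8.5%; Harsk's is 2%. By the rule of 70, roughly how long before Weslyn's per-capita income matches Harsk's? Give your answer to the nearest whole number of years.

Weslyn gains on Harsk at 8.5% − 2% = 6.5 points a year.
At that relative rate the gap halves every 70/6.5 ≈ 10.77 years.
A 2× gap closes after 1 halving: 1 × 10.77 ≈ 11 years.

roughly 11 years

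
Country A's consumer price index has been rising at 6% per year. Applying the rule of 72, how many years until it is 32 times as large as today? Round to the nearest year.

Doubling time ≈ 72/6 = 12.00 years.
Getting to 32× needs 5 doublings: 5 × 12.00 ≈ 60 years.

roughly 60 years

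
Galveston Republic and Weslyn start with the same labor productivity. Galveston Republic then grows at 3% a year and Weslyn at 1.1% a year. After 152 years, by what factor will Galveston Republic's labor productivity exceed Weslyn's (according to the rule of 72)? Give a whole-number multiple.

approximately 16 times

Rate gap = 3% − 1.1% = 1.9 points.
The ratio doubles every 72/1.9 ≈ 37.89 years.
152/37.89 ≈ 4.01 doublings → ratio ≈ 2^4.01 ≈ 16.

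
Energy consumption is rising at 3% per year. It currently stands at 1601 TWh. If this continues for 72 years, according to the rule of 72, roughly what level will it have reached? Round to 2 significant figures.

It doubles every 72/3 ≈ 24.00 years, so 72 years is 3.00 doublings.
2^3.00 ≈ 8.00; 1601 × 8.00 ≈ 13000 TWh.

roughly 13000 TWh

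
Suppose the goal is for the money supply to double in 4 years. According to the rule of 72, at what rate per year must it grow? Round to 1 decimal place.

roughly 18.0%

72 / 4 ≈ 18.00, so about 18.0% per year.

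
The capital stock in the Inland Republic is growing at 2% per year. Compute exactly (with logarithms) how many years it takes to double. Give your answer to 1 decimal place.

35.0 years

t = ln(2) / ln(1 + 0.02) = 0.6931 / 0.019803 ≈ 35.00.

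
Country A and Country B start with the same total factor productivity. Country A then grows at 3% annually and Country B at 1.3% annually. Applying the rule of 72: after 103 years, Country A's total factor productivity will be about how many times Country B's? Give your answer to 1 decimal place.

Country A pulls ahead at 1.7 pp per year, so the ratio doubles every 72/1.7 ≈ 42.35 years.
In 103 years that's 2.43 doublings: 2^2.43 ≈ 5.4.

5.4 times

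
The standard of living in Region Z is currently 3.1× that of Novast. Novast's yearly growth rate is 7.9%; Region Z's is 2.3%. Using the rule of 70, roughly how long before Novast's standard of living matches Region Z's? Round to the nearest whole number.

roughly 20 years

The growth-rate gap is 7.9% − 2.3% = 5.6 percentage points.
So the ratio between them halves every 70/5.6 ≈ 12.50 years.
A 3.1× gap takes log₂(3.1) ≈ 1.63 halvings to close: 1.63 × 12.50 ≈ 20 years.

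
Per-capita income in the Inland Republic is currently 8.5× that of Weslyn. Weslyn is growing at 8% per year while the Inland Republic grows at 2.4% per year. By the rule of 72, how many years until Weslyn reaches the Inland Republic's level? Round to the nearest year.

Weslyn gains on the Inland Republic at 8% − 2.4% = 5.6 points a year.
At that relative rate the gap halves every 72/5.6 ≈ 12.86 years.
An 8.5× gap takes log₂(8.5) ≈ 3.09 halvings to close: 3.09 × 12.86 ≈ 40 years.

around 40 years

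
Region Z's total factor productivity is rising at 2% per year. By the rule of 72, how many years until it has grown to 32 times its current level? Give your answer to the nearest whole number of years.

One doubling takes 72/2 = 36.00 years.
32× is 5 doublings, so 5 × 36.00 ≈ 180 years.

about 180 years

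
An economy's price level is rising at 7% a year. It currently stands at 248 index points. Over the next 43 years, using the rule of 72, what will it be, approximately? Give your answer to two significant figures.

approximately 4500 index points

It doubles every 72/7 ≈ 10.29 years, so 43 years is 4.18 doublings.
2^4.18 ≈ 18.13; 248 × 18.13 ≈ 4500 index points.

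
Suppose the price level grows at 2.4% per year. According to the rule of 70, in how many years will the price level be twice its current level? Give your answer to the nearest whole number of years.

around 29 years

At 2.4%, doubling takes about 70/2.4 = 29.17 years.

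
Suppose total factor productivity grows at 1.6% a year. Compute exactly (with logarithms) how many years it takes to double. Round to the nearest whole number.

t = ln(2) / ln(1 + 0.016) = 0.6931 / 0.015873 ≈ 43.67.
≈ 44 years.

44 years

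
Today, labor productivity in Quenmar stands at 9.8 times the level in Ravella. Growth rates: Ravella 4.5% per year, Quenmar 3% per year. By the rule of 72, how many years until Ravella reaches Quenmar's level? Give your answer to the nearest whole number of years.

around 158 years

What matters is the difference: 1.5 pp.
Rule of 72 on the gap: the ratio halves every 72/1.5 ≈ 48.00 years.
A 9.8 times gap takes log₂(9.8) ≈ 3.29 halvings to close: 3.29 × 48.00 ≈ 158 years.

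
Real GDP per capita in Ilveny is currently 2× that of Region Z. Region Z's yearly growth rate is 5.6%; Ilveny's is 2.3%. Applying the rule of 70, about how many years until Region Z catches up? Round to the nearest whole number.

about 21 years

What matters is the difference: 3.3 pp.
Rule of 70 on the gap: the ratio halves every 70/3.3 ≈ 21.21 years.
A 2× gap closes after 1 halving: 1 × 21.21 ≈ 21 years.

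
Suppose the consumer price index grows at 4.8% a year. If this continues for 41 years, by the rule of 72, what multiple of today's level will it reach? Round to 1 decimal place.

Doubles every ≈ 15.00 years (72/4.8).
41 years is 2.73 doublings; 2^2.73 ≈ 6.6×.

about 6.6 times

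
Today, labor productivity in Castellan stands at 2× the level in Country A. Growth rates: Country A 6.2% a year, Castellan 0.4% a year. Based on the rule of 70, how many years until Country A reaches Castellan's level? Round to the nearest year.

The growth-rate gap is 6.2% − 0.4% = 5.8 percentage points.
So the ratio between them halves every 70/5.8 ≈ 12.07 years.
A 2× gap closes after 1 halving: 1 × 12.07 ≈ 12 years.

about 12 years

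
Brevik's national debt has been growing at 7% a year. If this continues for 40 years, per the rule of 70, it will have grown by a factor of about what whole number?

≈ 16 times

At 7% one doubling takes ≈ 10.00 years; 40 years is 4 of them, so ×16.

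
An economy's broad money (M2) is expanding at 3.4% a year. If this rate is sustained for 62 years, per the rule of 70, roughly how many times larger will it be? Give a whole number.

70/3.4 ≈ 20.59 years per doubling.
62 years fits 3 doublings: 2^3 = 8.

about 8 times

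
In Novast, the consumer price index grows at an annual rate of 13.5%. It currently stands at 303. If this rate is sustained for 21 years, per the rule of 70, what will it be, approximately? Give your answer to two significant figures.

It doubles every 70/13.5 ≈ 5.19 years, so 21 years is 4.05 doublings.
2^4.05 ≈ 16.56; 303 × 16.56 ≈ 5000.

approximately 5000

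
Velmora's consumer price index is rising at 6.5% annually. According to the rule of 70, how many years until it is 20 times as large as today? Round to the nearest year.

around 47 years

One doubling takes 70/6.5 = 10.77 years.
Reaching 20× takes log₂(20) ≈ 4.32 doublings.
4.32 × 10.77 ≈ 47 years.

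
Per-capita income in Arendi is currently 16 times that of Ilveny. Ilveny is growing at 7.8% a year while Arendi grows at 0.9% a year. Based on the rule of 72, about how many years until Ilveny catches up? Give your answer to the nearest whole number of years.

What matters is the difference: 6.9 pp.
Rule of 72 on the gap: the ratio halves every 72/6.9 ≈ 10.43 years.
A 16 times gap closes after 4 halvings: 4 × 10.43 ≈ 42 years.

≈ 42 years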